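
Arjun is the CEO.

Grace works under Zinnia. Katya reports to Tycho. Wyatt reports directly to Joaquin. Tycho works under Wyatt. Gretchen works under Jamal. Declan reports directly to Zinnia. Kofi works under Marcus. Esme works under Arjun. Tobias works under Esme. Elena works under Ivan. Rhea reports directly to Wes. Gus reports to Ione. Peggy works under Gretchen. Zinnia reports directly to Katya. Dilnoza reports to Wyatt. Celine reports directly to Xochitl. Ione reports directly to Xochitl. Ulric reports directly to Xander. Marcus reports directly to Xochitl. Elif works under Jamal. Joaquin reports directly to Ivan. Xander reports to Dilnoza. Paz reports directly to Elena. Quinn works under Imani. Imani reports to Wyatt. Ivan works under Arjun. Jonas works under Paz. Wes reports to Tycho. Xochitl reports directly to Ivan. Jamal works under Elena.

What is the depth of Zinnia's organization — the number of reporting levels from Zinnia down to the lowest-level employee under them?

1

The longest chain under Zinnia runs Zinnia → Declan, which is 1 level below Zinnia.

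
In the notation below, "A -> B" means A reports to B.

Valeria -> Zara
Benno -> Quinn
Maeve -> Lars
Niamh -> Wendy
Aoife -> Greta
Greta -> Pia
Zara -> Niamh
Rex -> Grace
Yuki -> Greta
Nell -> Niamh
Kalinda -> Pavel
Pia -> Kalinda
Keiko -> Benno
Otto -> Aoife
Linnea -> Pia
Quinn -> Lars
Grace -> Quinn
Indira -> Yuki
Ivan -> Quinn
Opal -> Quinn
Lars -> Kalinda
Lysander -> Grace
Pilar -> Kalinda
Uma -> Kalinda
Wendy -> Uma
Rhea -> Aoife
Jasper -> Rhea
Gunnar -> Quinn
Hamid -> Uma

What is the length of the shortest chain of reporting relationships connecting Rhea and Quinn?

6

Rhea is 4 levels below Kalinda, and Quinn is 2 levels below Kalinda (their lowest common manager). The shortest path runs up from Rhea to Kalinda and back down to Quinn: 4 + 2 = 6 links.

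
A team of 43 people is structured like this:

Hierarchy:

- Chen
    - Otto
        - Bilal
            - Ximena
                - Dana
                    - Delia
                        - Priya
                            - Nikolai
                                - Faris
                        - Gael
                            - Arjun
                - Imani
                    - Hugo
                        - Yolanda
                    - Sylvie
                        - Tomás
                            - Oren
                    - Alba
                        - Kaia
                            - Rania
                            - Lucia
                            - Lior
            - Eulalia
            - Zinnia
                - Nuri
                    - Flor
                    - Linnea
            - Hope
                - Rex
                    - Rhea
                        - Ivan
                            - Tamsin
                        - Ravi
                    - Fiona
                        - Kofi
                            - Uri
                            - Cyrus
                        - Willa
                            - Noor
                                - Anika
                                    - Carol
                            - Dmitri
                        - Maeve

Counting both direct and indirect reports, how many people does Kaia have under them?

Kaia directly manages Rania, Lucia, Lior. Rania has no reports. Lucia has no reports. Lior has no reports. So Kaia's organization is 3 direct reports plus everyone under them: 1 + 1 + 1 = 3.

3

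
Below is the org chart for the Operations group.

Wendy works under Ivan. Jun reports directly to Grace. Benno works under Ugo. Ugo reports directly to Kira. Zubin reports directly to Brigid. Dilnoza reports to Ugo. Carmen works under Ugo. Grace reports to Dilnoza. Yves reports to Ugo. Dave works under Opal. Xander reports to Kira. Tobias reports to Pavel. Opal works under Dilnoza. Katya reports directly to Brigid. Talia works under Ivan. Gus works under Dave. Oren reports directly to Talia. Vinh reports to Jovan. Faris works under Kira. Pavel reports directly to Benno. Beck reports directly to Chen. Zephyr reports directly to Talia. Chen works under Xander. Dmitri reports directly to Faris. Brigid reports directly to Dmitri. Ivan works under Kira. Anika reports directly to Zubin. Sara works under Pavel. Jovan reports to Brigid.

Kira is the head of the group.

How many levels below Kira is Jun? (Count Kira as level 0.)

Chain from Jun up to Kira: Jun → Grace → Dilnoza → Ugo → Kira. That is 4 steps up, so Jun is 4 levels below Kira.

4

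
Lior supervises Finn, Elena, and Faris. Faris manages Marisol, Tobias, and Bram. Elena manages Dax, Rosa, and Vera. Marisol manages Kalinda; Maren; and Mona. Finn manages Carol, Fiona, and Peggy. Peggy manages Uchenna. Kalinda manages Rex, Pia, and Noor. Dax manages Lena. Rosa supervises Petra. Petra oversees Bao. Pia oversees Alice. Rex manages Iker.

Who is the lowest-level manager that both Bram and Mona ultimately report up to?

Faris

Bram's chain of managers is Faris, Lior. Mona's chain of managers is Marisol, Faris, Lior. The first manager that appears in both chains is Faris.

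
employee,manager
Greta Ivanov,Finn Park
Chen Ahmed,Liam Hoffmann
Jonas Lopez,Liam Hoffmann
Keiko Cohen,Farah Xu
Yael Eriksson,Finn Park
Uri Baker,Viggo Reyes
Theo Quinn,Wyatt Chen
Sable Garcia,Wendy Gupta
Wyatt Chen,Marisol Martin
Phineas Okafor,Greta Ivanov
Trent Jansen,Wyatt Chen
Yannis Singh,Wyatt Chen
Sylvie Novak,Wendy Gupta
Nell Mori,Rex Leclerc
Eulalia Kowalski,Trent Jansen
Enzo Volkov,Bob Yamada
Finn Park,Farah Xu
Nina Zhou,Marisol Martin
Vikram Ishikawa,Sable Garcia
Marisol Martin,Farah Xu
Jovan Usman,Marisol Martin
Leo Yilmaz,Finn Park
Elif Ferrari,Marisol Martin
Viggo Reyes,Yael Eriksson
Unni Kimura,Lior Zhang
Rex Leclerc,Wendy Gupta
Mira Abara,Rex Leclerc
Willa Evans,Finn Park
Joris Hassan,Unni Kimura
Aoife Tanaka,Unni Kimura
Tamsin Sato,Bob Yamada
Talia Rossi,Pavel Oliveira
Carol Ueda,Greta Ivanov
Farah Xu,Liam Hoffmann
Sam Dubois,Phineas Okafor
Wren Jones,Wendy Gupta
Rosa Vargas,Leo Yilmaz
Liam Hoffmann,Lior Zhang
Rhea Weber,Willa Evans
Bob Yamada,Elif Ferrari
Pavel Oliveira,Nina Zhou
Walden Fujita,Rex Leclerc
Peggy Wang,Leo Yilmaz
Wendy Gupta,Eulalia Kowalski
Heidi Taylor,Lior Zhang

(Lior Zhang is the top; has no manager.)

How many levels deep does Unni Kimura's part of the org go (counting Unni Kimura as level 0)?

1

The longest chain under Unni Kimura runs Unni Kimura → Aoife Tanaka, which is 1 level below Unni Kimura.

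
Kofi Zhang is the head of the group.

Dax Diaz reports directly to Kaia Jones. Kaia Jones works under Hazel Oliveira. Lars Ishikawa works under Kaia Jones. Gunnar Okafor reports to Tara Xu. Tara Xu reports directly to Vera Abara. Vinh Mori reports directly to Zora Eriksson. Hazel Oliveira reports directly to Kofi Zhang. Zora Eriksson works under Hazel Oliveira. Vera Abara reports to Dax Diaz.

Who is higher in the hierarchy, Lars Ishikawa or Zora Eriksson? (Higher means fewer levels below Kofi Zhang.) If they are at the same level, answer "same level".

Lars Ishikawa is 3 levels below Kofi Zhang; Zora Eriksson is 2. Zora Eriksson is higher.

Zora Eriksson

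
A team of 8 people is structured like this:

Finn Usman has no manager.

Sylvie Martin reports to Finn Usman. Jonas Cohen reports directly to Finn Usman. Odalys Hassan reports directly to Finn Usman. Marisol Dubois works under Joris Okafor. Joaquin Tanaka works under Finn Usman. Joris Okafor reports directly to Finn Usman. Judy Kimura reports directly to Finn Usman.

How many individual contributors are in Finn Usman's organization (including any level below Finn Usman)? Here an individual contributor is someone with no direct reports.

The people in Finn Usman's organization with no one reporting to them are Judy Kimura, Marisol Dubois, Sylvie Martin, Joaquin Tanaka, Jonas Cohen, Odalys Hassan. That is 6.

6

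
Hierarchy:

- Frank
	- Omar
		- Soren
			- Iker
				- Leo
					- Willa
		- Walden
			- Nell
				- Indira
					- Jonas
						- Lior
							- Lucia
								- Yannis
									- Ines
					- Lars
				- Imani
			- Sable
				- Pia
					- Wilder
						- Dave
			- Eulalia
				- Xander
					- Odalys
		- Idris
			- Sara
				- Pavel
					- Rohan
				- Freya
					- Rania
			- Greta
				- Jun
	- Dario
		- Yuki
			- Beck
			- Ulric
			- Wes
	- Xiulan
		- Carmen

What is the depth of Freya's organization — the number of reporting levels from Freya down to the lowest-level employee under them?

1

The longest chain under Freya runs Freya → Rania, which is 1 level below Freya.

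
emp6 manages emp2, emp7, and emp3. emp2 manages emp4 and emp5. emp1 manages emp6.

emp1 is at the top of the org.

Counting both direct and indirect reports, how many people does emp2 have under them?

2

emp2 directly manages emp4, emp5. emp4 has no reports. emp5 has no reports. So emp2's organization is 2 direct reports plus everyone under them: 1 + 1 = 2.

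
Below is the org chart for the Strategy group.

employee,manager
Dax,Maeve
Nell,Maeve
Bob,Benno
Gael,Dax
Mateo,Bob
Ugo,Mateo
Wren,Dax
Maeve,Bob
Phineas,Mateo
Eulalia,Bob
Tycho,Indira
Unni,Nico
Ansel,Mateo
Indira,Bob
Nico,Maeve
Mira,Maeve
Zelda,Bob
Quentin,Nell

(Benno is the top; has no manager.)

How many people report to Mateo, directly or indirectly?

3

Mateo directly manages Ansel, Ugo, Phineas. Ansel has no reports. Ugo has no reports. Phineas has no reports. So Mateo's organization is 3 direct reports plus everyone under them: 1 + 1 + 1 = 3.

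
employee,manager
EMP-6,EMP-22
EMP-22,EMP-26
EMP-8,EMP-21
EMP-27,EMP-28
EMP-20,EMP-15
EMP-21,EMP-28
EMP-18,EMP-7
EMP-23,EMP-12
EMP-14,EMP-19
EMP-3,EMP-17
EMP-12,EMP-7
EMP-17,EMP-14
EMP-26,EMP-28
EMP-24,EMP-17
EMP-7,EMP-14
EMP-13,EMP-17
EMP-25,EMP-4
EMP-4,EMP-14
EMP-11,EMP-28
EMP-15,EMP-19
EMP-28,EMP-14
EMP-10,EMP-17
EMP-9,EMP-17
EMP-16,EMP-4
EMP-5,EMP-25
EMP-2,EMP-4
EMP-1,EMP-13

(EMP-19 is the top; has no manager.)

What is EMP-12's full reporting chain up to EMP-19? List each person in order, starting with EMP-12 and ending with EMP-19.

EMP-12 -> EMP-7 -> EMP-14 -> EMP-19

EMP-12 reports to EMP-7. EMP-7 reports to EMP-14. EMP-14 reports to EMP-19. EMP-19 is at the top.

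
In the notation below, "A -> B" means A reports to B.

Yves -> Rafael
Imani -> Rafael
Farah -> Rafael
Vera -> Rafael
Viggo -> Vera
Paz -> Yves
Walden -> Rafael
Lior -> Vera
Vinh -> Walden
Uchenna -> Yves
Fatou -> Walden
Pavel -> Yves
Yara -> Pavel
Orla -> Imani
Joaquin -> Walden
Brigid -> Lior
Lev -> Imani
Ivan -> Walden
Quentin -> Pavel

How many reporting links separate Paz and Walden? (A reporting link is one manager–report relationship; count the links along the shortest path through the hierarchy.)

3

Paz is 2 levels below Rafael, and Walden is 1 level below Rafael (their lowest common manager). The shortest path runs up from Paz to Rafael and back down to Walden: 2 + 1 = 3 links.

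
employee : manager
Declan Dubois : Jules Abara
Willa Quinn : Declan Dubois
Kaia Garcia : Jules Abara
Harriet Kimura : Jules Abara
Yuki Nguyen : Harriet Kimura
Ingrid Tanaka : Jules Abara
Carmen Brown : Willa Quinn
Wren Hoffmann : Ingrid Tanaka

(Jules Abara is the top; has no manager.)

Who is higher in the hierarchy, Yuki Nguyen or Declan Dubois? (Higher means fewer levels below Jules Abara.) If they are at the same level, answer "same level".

Declan Dubois

Yuki Nguyen is 2 levels below Jules Abara; Declan Dubois is 1. Declan Dubois is higher.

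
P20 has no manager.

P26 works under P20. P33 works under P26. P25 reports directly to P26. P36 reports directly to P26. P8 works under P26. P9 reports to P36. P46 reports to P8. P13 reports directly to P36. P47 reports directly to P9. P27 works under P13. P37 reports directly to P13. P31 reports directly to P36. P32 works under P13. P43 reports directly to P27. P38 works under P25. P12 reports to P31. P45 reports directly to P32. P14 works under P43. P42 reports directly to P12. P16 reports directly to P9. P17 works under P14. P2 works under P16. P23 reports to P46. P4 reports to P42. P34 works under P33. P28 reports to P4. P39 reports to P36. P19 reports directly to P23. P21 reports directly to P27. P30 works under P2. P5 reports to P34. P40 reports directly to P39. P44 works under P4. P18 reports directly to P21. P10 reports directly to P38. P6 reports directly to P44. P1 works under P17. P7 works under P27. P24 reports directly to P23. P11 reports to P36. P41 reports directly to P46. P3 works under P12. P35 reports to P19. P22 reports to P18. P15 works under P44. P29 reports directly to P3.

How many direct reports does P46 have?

P46 directly manages P23, P41. That is 2 direct reports.

2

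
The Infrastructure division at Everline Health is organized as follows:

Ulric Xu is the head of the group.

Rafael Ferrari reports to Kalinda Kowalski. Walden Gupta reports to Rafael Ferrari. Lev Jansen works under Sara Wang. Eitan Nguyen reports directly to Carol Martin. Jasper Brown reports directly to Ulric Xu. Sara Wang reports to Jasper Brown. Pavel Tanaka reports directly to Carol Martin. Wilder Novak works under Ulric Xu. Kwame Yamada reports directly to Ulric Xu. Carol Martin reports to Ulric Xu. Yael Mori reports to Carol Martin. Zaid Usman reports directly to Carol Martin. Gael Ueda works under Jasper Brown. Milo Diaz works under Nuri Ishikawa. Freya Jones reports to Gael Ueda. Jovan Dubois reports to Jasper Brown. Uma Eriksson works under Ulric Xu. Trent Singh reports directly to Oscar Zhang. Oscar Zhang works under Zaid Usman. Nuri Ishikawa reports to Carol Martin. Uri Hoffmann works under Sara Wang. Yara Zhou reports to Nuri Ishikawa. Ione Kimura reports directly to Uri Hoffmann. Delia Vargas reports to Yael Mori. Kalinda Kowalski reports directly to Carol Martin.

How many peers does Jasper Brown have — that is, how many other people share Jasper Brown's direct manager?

Jasper Brown reports to Ulric Xu. Ulric Xu's other direct reports are Carol Martin, Uma Eriksson, Kwame Yamada, Wilder Novak — 4 peers.

4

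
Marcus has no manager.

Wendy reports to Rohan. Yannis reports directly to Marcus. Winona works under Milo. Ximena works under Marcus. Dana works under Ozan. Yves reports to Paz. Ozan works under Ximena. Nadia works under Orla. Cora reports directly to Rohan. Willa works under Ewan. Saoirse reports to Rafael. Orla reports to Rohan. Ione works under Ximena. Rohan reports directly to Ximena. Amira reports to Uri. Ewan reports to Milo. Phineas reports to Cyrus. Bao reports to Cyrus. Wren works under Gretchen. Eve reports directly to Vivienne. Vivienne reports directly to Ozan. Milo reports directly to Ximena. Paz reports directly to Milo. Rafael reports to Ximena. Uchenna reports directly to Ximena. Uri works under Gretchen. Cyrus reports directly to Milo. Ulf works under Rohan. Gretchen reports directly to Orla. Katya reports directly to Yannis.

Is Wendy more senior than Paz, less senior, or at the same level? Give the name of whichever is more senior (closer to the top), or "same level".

Both Wendy and Paz are 3 levels below Marcus.

same level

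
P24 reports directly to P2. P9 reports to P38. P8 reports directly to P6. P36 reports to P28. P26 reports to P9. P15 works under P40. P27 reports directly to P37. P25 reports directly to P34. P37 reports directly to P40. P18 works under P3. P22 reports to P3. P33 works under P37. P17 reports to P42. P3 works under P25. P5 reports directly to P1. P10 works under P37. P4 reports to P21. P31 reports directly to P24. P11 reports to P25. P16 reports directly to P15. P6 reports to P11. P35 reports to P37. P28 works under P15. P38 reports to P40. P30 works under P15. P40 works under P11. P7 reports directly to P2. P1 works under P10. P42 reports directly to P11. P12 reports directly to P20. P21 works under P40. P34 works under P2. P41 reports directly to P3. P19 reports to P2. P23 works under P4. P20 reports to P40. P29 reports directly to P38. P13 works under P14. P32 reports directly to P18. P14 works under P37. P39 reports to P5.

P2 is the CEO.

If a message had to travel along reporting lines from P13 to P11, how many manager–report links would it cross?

4

P13 is in P11's organization: the chain from P13 up to P11 is P13 → P14 → P37 → P40 → P11, which is 4 links.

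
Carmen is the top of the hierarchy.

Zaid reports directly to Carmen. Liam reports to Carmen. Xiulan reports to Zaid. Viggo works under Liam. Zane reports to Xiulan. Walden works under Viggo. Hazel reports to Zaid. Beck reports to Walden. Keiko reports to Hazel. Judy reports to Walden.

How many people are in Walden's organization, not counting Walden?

2

Walden directly manages Beck, Judy. Beck has no reports. Judy has no reports. So Walden's organization is 2 direct reports plus everyone under them: 1 + 1 = 2.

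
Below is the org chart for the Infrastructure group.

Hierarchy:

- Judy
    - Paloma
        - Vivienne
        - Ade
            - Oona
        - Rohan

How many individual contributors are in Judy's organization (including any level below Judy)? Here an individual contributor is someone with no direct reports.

The people in Judy's organization with no one reporting to them are Rohan, Oona, Vivienne. That is 3.

3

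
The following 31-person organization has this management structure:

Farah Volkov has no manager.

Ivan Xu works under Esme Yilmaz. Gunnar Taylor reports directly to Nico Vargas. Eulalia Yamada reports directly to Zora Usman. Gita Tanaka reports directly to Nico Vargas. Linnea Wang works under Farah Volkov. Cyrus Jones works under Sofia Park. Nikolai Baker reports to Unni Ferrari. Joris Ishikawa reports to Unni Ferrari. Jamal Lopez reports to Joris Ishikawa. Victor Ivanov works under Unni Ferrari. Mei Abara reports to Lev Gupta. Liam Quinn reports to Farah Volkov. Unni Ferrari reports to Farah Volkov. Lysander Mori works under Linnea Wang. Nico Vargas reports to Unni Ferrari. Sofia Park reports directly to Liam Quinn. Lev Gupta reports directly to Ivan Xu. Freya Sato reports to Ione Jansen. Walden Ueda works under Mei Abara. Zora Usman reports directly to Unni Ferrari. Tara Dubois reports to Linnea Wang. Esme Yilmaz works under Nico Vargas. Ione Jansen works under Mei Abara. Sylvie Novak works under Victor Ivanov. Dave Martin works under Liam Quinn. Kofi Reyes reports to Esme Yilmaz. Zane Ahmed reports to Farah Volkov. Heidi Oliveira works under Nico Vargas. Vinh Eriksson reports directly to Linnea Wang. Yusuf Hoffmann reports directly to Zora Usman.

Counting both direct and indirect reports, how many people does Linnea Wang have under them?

3

Linnea Wang directly manages Tara Dubois, Vinh Eriksson, Lysander Mori. Tara Dubois has no reports. Vinh Eriksson has no reports. Lysander Mori has no reports. So Linnea Wang's organization is 3 direct reports plus everyone under them: 1 + 1 + 1 = 3.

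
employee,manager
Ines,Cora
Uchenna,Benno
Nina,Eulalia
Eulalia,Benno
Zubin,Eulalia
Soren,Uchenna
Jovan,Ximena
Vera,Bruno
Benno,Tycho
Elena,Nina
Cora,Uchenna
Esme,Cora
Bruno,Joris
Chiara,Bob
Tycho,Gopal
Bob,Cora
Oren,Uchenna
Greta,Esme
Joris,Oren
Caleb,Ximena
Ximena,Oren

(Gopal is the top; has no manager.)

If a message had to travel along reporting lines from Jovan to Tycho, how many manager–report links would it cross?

Jovan is in Tycho's organization: the chain from Jovan up to Tycho is Jovan → Ximena → Oren → Uchenna → Benno → Tycho, which is 5 links.

5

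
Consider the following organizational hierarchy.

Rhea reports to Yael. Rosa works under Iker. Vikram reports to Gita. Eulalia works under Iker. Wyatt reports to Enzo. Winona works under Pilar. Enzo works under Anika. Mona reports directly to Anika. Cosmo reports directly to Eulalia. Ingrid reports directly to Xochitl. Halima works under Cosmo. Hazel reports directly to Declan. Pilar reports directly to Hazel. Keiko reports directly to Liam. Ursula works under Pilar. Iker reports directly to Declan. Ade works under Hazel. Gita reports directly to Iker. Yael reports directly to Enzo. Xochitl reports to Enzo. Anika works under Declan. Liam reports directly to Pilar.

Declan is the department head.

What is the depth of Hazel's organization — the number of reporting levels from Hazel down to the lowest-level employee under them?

3

The longest chain under Hazel runs Hazel → Pilar → Liam → Keiko, which is 3 levels below Hazel.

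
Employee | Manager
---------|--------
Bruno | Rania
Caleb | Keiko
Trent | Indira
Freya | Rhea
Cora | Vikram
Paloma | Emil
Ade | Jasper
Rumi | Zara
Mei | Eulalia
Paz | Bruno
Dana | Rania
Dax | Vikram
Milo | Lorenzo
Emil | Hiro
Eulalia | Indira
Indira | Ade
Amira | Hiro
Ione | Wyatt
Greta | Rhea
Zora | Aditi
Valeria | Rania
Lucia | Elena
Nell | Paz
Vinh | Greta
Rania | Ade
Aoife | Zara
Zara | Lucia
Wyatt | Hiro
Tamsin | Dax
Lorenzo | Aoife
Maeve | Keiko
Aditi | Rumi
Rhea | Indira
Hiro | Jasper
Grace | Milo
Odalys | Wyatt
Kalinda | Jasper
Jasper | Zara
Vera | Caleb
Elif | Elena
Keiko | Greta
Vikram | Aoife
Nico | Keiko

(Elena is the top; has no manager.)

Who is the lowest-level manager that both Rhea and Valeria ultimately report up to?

Ade

Rhea's chain of managers is Indira, Ade, Jasper, Zara, Lucia, Elena. Valeria's chain of managers is Rania, Ade, Jasper, Zara, Lucia, Elena. The first manager that appears in both chains is Ade.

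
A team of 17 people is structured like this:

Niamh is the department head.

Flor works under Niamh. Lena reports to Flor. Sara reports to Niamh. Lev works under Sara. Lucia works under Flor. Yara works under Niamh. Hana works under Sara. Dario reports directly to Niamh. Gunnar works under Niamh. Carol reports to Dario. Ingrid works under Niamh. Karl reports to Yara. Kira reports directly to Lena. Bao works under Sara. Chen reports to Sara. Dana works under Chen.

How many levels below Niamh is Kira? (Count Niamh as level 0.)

Chain from Kira up to Niamh: Kira → Lena → Flor → Niamh. That is 3 steps up, so Kira is 3 levels below Niamh.

3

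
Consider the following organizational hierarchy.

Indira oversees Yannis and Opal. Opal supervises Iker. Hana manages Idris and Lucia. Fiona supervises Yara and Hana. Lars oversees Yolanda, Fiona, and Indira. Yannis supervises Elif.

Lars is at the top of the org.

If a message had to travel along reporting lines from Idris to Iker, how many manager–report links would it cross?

Idris is 3 levels below Lars, and Iker is 3 levels below Lars (their lowest common manager). The shortest path runs up from Idris to Lars and back down to Iker: 3 + 3 = 6 links.

6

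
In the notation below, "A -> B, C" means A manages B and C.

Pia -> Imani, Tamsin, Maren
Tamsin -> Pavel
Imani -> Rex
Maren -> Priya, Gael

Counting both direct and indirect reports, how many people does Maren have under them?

2

Maren directly manages Priya, Gael. Priya has no reports. Gael has no reports. So Maren's organization is 2 direct reports plus everyone under them: 1 + 1 = 2.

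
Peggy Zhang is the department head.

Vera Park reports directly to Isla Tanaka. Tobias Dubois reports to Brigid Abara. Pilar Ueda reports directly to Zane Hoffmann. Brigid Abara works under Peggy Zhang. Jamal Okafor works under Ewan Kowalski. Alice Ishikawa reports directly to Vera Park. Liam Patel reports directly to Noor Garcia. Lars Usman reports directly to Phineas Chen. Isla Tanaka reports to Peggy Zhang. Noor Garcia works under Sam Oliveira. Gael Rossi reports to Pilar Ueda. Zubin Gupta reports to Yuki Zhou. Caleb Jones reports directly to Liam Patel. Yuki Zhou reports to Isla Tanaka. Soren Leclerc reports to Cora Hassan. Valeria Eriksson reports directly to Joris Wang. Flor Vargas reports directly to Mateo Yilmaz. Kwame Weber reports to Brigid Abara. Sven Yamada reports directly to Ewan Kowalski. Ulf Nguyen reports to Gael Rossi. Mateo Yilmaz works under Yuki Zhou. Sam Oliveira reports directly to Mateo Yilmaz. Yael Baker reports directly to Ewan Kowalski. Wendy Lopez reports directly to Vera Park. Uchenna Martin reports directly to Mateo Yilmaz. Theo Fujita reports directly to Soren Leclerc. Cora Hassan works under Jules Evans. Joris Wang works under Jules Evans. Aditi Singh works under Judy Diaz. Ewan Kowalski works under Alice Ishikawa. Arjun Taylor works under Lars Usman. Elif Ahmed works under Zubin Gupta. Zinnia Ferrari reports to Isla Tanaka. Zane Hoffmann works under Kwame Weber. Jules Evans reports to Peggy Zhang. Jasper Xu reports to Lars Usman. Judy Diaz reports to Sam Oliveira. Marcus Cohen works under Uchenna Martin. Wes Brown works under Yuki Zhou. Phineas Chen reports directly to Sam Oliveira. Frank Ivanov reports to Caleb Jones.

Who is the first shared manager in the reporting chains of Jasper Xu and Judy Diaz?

Sam Oliveira

Jasper Xu's chain of managers is Lars Usman, Phineas Chen, Sam Oliveira, Mateo Yilmaz, Yuki Zhou, Isla Tanaka, Peggy Zhang. Judy Diaz's chain of managers is Sam Oliveira, Mateo Yilmaz, Yuki Zhou, Isla Tanaka, Peggy Zhang. The first manager that appears in both chains is Sam Oliveira.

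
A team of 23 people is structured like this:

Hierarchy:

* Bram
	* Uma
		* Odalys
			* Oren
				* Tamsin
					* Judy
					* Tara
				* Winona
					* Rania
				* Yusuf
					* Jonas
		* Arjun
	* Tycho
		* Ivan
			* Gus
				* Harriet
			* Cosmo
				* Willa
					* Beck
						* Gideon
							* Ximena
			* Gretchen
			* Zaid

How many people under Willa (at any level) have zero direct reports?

The only person in Willa's organization with no one reporting to them is Ximena. That is 1.

1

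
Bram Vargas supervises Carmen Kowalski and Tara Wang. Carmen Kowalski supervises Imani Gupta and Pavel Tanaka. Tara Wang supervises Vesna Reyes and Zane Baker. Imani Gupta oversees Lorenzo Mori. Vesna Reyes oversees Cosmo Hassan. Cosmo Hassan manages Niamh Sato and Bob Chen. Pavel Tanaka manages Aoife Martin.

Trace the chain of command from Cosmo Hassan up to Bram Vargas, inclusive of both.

Cosmo Hassan reports to Vesna Reyes. Vesna Reyes reports to Tara Wang. Tara Wang reports to Bram Vargas. Bram Vargas is at the top.

Cosmo Hassan -> Vesna Reyes -> Tara Wang -> Bram Vargas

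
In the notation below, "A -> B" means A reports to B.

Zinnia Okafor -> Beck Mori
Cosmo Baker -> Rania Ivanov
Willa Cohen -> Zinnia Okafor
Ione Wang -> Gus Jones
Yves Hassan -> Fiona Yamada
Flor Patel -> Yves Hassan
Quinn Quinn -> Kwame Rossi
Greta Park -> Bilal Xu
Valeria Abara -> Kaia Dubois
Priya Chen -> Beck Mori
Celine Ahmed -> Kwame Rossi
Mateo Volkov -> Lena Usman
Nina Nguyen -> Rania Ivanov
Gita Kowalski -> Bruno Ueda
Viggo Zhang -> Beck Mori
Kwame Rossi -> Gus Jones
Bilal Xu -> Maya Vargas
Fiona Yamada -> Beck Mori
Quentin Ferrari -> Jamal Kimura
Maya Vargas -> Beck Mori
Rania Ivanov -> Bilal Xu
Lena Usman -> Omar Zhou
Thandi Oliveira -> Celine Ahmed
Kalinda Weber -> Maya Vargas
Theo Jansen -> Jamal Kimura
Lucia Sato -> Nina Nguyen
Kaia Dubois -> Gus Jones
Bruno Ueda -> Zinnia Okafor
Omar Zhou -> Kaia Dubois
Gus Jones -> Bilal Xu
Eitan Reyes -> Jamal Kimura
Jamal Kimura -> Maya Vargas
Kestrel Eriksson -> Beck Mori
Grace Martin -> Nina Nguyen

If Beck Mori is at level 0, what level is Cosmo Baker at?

Chain from Cosmo Baker up to Beck Mori: Cosmo Baker → Rania Ivanov → Bilal Xu → Maya Vargas → Beck Mori. That is 4 steps up, so Cosmo Baker is 4 levels below Beck Mori.

4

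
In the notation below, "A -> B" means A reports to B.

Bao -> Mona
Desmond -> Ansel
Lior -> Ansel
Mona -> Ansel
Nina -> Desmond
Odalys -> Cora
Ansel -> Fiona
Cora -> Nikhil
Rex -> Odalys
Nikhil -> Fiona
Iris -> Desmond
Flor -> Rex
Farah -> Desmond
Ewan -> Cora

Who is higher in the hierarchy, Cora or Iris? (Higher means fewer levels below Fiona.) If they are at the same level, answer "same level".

Cora

Cora is 2 levels below Fiona; Iris is 3. Cora is higher.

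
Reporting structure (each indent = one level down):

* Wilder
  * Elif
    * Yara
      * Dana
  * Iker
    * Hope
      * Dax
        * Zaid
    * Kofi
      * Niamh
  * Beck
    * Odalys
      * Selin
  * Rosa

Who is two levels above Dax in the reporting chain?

Iker

Dax reports to Hope, and Hope reports to Iker. So Dax's skip-level manager is Iker.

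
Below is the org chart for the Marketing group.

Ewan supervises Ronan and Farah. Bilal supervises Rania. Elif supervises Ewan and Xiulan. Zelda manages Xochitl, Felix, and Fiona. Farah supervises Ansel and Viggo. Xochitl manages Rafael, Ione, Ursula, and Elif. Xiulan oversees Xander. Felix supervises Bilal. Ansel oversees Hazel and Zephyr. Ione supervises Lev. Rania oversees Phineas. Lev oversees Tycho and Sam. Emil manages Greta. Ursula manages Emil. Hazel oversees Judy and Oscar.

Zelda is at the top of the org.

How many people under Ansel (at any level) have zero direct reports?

3

The people in Ansel's organization with no one reporting to them are Zephyr, Oscar, Judy. That is 3.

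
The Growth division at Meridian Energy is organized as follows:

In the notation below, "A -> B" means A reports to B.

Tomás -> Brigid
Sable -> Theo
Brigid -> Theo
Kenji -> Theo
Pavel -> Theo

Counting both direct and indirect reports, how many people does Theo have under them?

Theo directly manages Brigid, Pavel, Kenji, Sable. Under Brigid: Tomás (1). Pavel has no reports. Kenji has no reports. Sable has no reports. So Theo's organization is 4 direct reports plus everyone under them: 2 + 1 + 1 + 1 = 5.

5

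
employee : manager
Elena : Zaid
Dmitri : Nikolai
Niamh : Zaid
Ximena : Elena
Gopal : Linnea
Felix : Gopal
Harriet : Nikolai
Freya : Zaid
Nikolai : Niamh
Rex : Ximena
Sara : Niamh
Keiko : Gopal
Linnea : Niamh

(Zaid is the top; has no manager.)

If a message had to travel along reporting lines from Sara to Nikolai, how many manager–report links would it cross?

Sara is 1 level below Niamh, and Nikolai is 1 level below Niamh (their lowest common manager). The shortest path runs up from Sara to Niamh and back down to Nikolai: 1 + 1 = 2 links.

2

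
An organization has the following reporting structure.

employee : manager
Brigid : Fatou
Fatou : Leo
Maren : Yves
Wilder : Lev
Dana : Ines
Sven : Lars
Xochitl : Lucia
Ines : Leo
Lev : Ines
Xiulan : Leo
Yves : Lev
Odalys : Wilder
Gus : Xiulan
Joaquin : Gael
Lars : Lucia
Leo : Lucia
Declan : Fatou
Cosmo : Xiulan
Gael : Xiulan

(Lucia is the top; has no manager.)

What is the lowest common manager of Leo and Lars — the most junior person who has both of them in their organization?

Lucia

Leo's chain of managers is Lucia. Lars's chain of managers is Lucia. The first manager that appears in both chains is Lucia.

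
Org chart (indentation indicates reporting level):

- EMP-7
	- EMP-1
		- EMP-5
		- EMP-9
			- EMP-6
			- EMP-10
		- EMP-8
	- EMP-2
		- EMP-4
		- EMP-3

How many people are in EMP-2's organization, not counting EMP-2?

2

EMP-2 directly manages EMP-4, EMP-3. EMP-4 has no reports. EMP-3 has no reports. So EMP-2's organization is 2 direct reports plus everyone under them: 1 + 1 = 2.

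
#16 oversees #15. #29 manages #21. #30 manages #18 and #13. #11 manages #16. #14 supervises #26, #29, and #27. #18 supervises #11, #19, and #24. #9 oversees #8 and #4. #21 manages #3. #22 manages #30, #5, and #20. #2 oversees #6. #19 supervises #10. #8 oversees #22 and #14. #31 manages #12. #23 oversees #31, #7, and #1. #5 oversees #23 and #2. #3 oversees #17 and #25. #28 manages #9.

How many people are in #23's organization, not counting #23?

#23 directly manages #1, #7, #31. #1 has no reports. #7 has no reports. Under #31: #12 (1). So #23's organization is 3 direct reports plus everyone under them: 1 + 1 + 2 = 4.

4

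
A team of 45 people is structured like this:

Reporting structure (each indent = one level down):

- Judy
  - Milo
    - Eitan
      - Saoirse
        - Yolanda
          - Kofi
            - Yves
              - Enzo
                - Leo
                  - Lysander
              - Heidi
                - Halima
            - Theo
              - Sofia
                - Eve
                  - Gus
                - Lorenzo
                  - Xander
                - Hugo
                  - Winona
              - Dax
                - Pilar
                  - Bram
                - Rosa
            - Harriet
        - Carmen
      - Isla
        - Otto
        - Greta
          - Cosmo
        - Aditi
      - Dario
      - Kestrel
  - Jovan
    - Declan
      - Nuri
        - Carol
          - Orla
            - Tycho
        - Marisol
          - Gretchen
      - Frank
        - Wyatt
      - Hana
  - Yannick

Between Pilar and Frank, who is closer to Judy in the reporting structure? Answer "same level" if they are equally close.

Pilar is 8 levels below Judy; Frank is 3. Frank is higher.

Frank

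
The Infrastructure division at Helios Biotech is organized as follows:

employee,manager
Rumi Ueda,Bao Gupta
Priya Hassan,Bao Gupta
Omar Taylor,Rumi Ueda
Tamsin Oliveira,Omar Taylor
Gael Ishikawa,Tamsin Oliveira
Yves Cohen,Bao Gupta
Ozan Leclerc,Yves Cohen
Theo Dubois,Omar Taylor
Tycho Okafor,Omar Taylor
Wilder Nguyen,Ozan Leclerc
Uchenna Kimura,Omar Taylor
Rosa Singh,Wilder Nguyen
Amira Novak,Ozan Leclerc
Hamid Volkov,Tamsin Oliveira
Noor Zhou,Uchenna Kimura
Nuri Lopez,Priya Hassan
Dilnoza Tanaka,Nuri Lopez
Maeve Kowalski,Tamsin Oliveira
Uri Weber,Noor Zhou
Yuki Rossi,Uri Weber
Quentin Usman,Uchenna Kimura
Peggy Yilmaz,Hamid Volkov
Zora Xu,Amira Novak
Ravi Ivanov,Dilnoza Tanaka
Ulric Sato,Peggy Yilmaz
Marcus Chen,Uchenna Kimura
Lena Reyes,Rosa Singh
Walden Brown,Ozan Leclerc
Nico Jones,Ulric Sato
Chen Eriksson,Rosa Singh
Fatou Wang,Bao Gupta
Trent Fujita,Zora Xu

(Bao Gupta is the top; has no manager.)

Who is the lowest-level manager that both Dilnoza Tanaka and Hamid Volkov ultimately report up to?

Dilnoza Tanaka's chain of managers is Nuri Lopez, Priya Hassan, Bao Gupta. Hamid Volkov's chain of managers is Tamsin Oliveira, Omar Taylor, Rumi Ueda, Bao Gupta. The first manager that appears in both chains is Bao Gupta.

Bao Gupta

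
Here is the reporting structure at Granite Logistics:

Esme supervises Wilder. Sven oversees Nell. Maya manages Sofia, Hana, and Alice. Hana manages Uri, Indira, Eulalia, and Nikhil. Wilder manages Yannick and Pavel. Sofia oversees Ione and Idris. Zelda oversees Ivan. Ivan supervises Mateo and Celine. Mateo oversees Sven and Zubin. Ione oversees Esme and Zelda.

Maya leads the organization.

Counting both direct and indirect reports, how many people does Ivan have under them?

5

Ivan directly manages Mateo, Celine. Under Mateo: Zubin, Sven, Nell (3). Celine has no reports. So Ivan's organization is 2 direct reports plus everyone under them: 4 + 1 = 5.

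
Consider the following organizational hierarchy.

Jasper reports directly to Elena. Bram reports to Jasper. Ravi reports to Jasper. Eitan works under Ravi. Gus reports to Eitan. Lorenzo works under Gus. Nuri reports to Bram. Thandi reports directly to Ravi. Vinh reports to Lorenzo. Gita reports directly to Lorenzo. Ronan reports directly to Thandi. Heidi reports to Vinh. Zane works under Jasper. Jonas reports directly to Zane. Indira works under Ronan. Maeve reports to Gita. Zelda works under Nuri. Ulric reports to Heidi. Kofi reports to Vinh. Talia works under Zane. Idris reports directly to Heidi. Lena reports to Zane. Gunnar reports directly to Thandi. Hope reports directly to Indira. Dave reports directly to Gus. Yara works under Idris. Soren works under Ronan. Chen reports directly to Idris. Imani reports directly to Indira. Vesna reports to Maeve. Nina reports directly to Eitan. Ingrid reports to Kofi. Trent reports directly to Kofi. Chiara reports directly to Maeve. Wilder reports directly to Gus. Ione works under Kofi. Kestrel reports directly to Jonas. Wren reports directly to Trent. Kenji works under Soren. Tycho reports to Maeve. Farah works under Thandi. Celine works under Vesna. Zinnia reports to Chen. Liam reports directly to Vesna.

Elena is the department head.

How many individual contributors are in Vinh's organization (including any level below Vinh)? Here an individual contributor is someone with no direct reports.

6

The people in Vinh's organization with no one reporting to them are Ione, Wren, Ingrid, Zinnia, Yara, Ulric. That is 6.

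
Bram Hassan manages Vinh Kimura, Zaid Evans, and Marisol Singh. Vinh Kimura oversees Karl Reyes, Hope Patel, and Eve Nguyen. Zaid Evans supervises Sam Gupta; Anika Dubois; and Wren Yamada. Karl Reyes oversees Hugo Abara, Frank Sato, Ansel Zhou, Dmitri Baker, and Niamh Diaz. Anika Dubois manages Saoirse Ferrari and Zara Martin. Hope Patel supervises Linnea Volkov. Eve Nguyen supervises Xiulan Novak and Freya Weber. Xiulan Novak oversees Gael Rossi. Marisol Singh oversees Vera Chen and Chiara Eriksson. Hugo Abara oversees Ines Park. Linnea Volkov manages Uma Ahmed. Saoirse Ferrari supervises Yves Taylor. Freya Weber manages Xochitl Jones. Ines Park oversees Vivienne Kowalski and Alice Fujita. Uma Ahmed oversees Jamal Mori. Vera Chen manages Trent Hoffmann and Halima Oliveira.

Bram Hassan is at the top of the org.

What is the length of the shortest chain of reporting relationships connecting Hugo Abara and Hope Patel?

3

Hugo Abara is 2 levels below Vinh Kimura, and Hope Patel is 1 level below Vinh Kimura (their lowest common manager). The shortest path runs up from Hugo Abara to Vinh Kimura and back down to Hope Patel: 2 + 1 = 3 links.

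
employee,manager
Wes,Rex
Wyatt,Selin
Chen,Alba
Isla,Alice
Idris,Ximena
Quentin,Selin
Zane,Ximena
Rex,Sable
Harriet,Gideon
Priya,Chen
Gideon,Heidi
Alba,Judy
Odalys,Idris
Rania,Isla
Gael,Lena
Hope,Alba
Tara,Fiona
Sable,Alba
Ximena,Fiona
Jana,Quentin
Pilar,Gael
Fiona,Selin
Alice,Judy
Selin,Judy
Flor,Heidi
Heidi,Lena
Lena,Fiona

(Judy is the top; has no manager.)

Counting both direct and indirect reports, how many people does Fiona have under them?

Fiona directly manages Ximena, Lena, Tara. Under Ximena: Zane, Idris, Odalys (3). Under Lena: Heidi, Flor, Gideon, Harriet, Gael, Pilar (6). Tara has no reports. So Fiona's organization is 3 direct reports plus everyone under them: 4 + 7 + 1 = 12.

12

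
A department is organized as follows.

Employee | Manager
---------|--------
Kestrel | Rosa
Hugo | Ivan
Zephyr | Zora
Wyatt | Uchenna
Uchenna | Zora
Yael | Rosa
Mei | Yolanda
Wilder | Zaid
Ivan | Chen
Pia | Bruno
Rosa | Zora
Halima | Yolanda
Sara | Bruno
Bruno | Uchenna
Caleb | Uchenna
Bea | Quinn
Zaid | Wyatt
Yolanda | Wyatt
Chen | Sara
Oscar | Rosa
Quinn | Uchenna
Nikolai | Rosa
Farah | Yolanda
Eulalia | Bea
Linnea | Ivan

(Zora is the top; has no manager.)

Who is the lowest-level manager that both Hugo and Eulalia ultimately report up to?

Hugo's chain of managers is Ivan, Chen, Sara, Bruno, Uchenna, Zora. Eulalia's chain of managers is Bea, Quinn, Uchenna, Zora. The first manager that appears in both chains is Uchenna.

Uchenna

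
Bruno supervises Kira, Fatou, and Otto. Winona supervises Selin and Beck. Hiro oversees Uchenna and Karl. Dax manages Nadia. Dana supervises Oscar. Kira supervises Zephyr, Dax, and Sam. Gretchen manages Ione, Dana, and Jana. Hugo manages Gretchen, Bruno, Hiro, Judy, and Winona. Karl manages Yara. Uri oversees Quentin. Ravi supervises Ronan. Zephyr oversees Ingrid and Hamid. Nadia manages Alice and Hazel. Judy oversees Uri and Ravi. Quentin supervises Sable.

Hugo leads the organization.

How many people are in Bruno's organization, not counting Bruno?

Bruno directly manages Kira, Fatou, Otto. Under Kira: Sam, Dax, Nadia, Hazel, Alice, Zephyr, Hamid, Ingrid (8). Fatou has no reports. Otto has no reports. So Bruno's organization is 3 direct reports plus everyone under them: 9 + 1 + 1 = 11.

11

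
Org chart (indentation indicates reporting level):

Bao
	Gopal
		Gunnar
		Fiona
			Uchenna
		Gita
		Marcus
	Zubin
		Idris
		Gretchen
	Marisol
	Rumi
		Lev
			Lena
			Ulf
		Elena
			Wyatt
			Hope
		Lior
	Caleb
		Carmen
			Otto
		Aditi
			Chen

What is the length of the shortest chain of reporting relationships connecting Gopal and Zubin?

Gopal is 1 level below Bao, and Zubin is 1 level below Bao (their lowest common manager). The shortest path runs up from Gopal to Bao and back down to Zubin: 1 + 1 = 2 links.

2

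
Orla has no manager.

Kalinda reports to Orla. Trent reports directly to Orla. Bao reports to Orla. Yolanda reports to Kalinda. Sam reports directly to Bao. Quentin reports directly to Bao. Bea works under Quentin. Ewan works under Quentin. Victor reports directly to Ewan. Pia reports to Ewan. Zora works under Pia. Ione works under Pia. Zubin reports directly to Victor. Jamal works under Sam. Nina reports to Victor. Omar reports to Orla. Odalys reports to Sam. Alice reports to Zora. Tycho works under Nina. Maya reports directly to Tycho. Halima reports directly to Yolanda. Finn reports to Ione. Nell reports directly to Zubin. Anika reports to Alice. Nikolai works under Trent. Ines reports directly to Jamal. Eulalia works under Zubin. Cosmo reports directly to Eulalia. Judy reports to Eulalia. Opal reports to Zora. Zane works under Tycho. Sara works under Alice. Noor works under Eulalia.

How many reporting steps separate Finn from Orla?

6

Chain from Finn up to Orla: Finn → Ione → Pia → Ewan → Quentin → Bao → Orla. That is 6 steps up, so Finn is 6 levels below Orla.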